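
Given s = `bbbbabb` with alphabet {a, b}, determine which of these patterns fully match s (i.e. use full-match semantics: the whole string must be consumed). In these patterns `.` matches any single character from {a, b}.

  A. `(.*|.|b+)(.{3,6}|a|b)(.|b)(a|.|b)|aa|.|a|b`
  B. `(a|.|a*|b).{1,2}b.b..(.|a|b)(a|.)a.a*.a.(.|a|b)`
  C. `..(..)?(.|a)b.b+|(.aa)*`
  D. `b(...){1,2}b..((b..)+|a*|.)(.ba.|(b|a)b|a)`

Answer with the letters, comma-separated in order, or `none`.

A → match
B → no match
C → match
D → no match

A, C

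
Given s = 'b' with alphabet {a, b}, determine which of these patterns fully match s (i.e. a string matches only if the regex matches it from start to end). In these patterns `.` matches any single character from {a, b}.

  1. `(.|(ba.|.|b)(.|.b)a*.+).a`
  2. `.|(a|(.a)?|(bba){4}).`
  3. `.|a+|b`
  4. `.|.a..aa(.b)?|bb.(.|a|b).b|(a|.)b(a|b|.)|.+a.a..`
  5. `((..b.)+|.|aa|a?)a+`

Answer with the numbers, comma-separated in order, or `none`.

1 → no match — must end with 'a'
2 → match
3 → match
4 → match
5 → no match — must end with 'a'

2, 3, 4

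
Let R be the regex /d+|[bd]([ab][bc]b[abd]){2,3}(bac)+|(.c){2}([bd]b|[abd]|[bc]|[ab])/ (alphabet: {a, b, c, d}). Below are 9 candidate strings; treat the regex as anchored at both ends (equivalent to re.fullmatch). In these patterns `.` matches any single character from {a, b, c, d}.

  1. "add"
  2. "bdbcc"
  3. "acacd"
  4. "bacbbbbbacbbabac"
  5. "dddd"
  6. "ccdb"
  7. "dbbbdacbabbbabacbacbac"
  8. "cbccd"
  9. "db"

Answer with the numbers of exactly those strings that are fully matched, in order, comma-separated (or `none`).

3, 5, 7

1. "add" → no match
2. "bdbcc" → no match
3. "acacd" → match
4 → no match
5. "dddd" → match
6. "ccdb" → no match
7 → match
8. "cbccd" → no match
9. "db" → no match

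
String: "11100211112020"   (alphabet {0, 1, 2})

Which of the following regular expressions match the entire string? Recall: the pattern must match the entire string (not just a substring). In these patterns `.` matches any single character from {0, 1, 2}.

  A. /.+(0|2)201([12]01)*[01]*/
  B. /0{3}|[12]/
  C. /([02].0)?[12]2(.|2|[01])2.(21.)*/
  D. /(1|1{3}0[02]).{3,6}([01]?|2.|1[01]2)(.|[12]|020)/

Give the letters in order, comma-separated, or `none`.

A → no match
B → no match
C → no match
D → match

D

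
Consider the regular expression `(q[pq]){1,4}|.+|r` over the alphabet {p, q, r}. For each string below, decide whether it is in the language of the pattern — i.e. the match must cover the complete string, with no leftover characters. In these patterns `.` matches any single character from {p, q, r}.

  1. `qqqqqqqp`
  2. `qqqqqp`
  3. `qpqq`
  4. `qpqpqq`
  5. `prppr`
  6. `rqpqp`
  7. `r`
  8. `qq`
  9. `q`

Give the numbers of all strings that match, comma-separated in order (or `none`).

1, 2, 3, 4, 5, 6, 7, 8, 9

1 → match
2 → match
3 → match
4 → match
5 → match
6 → match
7 → match
8 → match
9 → match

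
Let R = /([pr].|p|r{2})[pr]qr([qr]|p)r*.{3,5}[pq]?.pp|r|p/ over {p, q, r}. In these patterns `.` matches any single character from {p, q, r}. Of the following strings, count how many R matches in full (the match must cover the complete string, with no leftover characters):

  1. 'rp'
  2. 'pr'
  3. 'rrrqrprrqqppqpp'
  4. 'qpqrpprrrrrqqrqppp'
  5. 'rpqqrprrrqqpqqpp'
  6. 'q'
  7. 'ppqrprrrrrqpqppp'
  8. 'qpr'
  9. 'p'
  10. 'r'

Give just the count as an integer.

1 → no match
2 → no match
3 → match
4 → no match
5 → no match
6 → no match
7 → match
8 → no match
9 → match
10 → match
Total matched: 4

4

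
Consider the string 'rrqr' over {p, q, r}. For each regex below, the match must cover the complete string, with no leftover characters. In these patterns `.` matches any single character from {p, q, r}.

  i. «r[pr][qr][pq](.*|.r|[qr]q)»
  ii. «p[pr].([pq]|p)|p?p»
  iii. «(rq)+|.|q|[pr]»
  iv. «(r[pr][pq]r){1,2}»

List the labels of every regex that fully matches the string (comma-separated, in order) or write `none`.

i → no match
ii → no match
iii → no match
iv → match

iv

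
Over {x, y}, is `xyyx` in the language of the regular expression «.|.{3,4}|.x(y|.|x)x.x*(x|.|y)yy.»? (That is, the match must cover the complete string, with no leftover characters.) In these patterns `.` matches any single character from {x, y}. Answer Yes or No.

Yes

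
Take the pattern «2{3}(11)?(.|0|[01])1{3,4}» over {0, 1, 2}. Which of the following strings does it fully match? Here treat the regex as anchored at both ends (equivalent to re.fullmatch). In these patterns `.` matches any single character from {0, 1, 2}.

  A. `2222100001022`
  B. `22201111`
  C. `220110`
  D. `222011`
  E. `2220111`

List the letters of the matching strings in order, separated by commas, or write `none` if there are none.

B, E

A → no match — must end with `1`
B → match
C → no match — must end with `1`
D → no match
E → match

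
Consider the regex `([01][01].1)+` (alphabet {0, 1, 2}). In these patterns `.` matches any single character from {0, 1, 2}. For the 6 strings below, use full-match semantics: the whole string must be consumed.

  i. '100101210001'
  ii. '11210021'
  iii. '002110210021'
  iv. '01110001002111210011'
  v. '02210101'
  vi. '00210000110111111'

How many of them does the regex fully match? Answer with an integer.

4

i → match
ii → match
iii → match
iv → match
v → no match
vi → no match
Total matched: 4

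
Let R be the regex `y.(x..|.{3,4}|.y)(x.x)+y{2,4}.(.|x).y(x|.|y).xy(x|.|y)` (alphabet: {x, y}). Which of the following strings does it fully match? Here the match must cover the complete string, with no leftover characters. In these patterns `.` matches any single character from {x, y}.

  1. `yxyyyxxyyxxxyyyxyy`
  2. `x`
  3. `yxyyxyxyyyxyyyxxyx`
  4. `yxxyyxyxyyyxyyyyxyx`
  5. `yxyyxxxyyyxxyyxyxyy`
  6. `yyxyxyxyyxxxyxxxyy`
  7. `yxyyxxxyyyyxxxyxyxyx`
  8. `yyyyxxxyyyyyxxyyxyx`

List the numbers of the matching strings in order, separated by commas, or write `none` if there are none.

1 → no match
2 → no match — must start with `y`
3 → match
4 → match
5 → match
6 → match
7 → match
8 → no match

3, 4, 5, 6, 7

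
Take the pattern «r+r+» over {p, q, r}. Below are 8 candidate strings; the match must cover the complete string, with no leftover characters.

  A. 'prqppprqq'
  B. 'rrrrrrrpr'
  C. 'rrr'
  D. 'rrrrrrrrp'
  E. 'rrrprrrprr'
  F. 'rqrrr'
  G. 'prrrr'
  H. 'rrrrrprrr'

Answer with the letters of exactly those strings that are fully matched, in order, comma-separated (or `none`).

A → no match — must start with 'r'
B → no match
C → match
D → no match — must end with 'r'
E → no match
F → no match
G → no match — must start with 'r'
H → no match

C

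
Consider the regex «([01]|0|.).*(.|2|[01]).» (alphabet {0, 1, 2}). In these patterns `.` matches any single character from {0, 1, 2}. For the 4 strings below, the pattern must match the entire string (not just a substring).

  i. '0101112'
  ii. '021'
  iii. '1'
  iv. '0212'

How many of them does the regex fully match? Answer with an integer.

3

i → match
ii → match
iii → no match
iv → match
Total matched: 3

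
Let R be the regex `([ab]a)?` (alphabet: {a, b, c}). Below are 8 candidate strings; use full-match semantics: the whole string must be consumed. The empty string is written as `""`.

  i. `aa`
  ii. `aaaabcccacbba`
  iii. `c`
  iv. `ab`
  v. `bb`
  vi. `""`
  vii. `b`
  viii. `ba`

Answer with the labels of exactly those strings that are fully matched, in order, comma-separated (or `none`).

i, vi, viii

i. `aa` → match
ii → no match
iii. `c` → no match
iv. `ab` → no match
v. `bb` → no match
vi. `""` → match
vii. `b` → no match
viii. `ba` → match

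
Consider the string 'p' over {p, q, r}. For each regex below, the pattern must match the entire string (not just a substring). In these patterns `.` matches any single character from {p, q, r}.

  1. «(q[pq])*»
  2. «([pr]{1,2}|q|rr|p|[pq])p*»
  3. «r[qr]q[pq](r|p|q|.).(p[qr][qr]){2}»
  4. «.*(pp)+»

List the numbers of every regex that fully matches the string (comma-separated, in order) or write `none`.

1 → no match
2 → match
3 → no match — must start with 'r'
4 → no match — must end with 'pp'

2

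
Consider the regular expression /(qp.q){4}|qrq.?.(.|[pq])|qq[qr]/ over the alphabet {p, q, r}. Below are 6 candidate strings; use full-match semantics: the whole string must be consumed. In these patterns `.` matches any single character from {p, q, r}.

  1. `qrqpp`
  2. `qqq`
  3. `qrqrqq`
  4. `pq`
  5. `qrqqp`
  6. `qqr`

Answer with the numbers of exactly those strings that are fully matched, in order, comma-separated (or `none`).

1, 2, 3, 5, 6

1 → match
2 → match
3 → match
4 → no match
5 → match
6 → match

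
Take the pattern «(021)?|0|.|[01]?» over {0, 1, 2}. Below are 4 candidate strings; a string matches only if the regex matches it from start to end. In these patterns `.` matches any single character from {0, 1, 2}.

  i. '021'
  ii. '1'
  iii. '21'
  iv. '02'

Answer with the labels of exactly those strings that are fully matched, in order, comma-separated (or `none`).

i, ii

i → match
ii → match
iii → no match
iv → no match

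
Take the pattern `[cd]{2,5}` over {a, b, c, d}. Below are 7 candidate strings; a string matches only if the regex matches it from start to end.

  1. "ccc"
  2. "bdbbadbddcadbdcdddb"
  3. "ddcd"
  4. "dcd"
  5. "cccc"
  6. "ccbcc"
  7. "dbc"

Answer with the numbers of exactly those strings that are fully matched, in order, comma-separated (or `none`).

1, 3, 4, 5

1 → match
2 → no match
3 → match
4 → match
5 → match
6 → no match
7 → no match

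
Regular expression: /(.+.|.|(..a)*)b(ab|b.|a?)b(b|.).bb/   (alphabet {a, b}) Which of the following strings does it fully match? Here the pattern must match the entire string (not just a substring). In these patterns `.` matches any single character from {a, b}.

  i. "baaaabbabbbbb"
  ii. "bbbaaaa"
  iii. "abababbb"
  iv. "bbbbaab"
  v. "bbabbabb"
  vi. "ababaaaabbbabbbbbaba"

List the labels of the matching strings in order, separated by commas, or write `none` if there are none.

i, iii, v

i → match
ii. "bbbaaaa" → no match — must end with "bb"
iii. "abababbb" → match
iv. "bbbbaab" → no match — must end with "bb"
v. "bbabbabb" → match
vi → no match — must end with "bb"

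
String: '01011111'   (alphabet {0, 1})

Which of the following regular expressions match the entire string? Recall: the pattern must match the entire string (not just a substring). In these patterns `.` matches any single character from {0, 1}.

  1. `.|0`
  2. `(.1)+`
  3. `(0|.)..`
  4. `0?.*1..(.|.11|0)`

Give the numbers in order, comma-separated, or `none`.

1 → no match
2 → match
3 → no match
4 → match

2, 4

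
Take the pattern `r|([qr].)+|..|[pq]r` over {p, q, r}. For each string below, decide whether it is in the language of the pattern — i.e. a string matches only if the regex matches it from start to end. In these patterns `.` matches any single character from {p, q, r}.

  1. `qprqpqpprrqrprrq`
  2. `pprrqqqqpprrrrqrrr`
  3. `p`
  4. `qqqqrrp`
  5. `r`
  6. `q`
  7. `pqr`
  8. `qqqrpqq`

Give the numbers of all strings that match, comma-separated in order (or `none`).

1 → no match
2 → no match
3 → no match
4 → no match
5 → match
6 → no match
7 → no match
8 → no match

5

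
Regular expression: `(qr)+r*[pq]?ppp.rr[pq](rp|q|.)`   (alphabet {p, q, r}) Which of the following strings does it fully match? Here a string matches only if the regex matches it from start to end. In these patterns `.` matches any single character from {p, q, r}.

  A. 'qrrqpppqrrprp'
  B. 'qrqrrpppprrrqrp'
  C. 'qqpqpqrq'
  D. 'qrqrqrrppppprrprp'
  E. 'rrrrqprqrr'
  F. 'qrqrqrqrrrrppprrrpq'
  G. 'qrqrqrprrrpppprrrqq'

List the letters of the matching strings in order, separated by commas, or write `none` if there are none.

A → match
B → match
C. 'qqpqpqrq' → no match — must start with 'qr'
D → match
E. 'rrrrqprqrr' → no match — must start with 'qr'
F → match
G → no match

A, B, D, F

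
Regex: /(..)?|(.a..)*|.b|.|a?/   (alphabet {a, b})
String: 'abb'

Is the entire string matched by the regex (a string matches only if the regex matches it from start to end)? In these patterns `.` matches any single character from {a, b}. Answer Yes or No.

No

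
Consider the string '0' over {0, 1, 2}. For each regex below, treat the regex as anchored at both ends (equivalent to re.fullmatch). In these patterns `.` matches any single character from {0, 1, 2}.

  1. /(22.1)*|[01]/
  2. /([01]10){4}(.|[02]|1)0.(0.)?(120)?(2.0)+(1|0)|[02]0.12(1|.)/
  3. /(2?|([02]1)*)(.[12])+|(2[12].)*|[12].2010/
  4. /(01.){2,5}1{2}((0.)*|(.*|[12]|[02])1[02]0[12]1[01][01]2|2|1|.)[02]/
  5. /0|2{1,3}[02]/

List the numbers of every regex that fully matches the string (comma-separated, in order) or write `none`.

1, 5

1 → match
2 → no match
3 → no match
4 → no match — must start with '01'
5 → match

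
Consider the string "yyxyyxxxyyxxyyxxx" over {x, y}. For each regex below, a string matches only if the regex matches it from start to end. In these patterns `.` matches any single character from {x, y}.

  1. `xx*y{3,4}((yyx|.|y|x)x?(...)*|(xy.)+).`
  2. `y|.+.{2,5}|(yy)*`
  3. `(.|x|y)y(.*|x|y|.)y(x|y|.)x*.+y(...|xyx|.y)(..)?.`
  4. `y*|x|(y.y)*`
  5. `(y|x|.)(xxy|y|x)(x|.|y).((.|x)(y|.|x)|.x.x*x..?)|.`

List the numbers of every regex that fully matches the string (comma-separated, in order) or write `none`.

1 → no match — must start with "x"
2 → match
3 → match
4 → no match
5 → no match

2, 3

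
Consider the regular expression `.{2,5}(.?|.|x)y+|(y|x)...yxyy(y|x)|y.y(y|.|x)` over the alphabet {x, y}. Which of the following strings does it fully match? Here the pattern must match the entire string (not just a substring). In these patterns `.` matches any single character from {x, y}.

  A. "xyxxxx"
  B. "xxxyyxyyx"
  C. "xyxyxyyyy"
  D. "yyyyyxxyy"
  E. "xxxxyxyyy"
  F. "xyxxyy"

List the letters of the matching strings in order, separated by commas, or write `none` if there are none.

B, C, E, F

A → no match
B → match
C → match
D → no match
E → match
F → match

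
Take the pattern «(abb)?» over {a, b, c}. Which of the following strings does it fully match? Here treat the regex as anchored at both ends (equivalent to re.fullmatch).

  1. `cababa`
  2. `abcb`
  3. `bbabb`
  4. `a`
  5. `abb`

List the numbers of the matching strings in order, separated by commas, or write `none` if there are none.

1 → no match
2 → no match
3 → no match
4 → no match
5 → match

5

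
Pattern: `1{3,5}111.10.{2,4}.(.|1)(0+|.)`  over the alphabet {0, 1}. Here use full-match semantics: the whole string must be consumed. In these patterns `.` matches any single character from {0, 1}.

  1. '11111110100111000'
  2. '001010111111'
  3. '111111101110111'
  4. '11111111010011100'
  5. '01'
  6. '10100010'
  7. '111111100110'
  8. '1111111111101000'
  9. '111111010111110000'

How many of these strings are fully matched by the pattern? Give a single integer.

1 → match
2 → no match — must start with '1'
3 → no match
4 → match
5 → no match — must start with '1'
6 → no match
7 → no match
8 → no match
9 → match
Total matched: 3

3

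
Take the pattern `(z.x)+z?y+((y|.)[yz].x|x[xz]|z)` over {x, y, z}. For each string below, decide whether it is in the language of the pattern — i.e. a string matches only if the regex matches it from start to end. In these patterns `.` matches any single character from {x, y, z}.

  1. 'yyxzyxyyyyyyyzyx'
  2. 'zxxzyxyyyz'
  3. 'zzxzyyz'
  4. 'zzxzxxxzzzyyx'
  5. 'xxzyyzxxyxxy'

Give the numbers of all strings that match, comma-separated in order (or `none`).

1 → no match — must start with 'z'
2 → match
3 → match
4 → no match
5 → no match — must start with 'z'

2, 3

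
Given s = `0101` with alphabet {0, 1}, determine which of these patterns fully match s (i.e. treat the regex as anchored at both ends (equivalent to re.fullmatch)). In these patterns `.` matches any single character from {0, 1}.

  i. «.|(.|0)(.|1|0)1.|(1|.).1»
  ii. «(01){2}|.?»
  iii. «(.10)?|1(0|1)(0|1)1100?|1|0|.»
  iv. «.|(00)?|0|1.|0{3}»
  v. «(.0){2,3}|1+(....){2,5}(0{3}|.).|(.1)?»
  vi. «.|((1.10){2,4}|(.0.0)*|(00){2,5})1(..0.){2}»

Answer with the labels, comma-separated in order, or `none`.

i → no match
ii → match
iii → no match
iv → no match
v → no match
vi → no match

ii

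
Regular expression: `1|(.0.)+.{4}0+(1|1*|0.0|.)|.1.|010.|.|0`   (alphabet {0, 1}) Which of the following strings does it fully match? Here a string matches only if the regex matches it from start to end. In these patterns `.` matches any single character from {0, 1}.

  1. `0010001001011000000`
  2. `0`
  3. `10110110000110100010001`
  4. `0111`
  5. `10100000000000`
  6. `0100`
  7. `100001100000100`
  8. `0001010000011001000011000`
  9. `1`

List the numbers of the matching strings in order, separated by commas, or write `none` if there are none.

1 → match
2. `0` → match
3 → match
4. `0111` → no match
5 → match
6. `0100` → match
7 → match
8 → match
9. `1` → match

1, 2, 3, 5, 6, 7, 8, 9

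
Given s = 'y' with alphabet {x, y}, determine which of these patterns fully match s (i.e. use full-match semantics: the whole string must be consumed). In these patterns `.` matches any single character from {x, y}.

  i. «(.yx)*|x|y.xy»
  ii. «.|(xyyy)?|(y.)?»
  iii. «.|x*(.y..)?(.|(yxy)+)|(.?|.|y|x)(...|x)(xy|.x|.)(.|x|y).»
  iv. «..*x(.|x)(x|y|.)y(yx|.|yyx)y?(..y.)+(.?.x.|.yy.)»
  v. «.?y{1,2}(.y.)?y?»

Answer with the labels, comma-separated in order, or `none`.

ii, iii, v

i → no match
ii → match
iii → match
iv → no match
v → match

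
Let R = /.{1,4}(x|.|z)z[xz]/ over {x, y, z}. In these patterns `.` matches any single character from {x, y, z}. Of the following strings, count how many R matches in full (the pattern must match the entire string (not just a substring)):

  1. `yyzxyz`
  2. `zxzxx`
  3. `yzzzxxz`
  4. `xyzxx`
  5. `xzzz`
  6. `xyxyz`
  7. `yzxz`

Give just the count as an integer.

1

1. `yyzxyz` → no match
2. `zxzxx` → no match
3. `yzzzxxz` → no match
4. `xyzxx` → no match
5. `xzzz` → match
6. `xyxyz` → no match
7. `yzxz` → no match
Total matched: 1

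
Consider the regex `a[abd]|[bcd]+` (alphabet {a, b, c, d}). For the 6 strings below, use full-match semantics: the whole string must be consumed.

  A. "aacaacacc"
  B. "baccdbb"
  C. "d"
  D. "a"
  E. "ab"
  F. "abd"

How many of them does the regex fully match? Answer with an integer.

A. "aacaacacc" → no match
B. "baccdbb" → no match
C. "d" → match
D. "a" → no match
E. "ab" → match
F. "abd" → no match
Total matched: 2

2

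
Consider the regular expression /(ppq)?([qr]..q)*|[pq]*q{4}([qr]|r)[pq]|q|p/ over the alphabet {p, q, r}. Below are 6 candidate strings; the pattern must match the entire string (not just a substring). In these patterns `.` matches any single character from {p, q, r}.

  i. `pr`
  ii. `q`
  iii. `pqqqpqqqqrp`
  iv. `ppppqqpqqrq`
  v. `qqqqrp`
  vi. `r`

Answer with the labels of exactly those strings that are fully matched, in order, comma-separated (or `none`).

ii, iii, v

i → no match
ii → match
iii → match
iv → no match
v → match
vi → no match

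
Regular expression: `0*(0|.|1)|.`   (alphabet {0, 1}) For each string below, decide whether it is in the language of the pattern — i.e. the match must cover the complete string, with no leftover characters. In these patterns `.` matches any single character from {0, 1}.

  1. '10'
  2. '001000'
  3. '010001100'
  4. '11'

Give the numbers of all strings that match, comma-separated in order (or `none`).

1. '10' → no match
2. '001000' → no match
3. '010001100' → no match
4. '11' → no match

none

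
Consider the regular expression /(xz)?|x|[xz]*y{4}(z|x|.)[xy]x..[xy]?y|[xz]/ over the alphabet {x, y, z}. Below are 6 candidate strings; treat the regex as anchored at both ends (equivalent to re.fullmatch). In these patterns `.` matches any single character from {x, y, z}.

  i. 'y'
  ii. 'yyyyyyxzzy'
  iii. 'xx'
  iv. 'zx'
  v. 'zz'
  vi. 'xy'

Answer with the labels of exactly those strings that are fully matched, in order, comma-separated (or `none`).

i → no match
ii → match
iii → no match
iv → no match
v → no match
vi → no match

ii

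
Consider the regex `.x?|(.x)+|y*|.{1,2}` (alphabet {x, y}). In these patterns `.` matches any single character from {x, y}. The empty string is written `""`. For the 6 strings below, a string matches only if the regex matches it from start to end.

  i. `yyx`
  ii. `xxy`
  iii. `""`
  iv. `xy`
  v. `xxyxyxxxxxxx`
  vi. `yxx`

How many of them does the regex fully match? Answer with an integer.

i → no match
ii → no match
iii → match
iv → match
v → match
vi → no match
Total matched: 3

3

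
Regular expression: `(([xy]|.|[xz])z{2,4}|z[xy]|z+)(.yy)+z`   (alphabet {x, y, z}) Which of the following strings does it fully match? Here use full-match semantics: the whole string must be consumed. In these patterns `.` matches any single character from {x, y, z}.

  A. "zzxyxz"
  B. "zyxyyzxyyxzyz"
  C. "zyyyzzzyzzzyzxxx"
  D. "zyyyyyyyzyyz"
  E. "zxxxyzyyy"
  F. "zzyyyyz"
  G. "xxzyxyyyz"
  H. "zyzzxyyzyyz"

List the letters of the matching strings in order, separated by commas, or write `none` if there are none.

D

A → no match — must end with "yyz"
B → no match — must end with "yyz"
C → no match — must end with "yyz"
D → match
E → no match — must end with "yyz"
F → no match
G → no match
H → no match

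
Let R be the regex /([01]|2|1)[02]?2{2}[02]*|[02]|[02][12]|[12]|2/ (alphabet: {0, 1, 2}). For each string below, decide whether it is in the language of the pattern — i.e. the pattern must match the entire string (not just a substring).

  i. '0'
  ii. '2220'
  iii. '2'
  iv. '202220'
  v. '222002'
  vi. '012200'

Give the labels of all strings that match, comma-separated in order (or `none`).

i, ii, iii, iv, v

i → match
ii → match
iii → match
iv → match
v → match
vi → no match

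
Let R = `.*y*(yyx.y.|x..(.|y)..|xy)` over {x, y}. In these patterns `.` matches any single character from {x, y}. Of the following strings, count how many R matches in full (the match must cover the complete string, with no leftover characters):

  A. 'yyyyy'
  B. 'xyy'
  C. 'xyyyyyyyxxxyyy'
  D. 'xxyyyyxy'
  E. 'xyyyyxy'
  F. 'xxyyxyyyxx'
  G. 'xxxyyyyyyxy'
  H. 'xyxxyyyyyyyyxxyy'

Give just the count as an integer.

A. 'yyyyy' → no match
B. 'xyy' → no match
C → match
D. 'xxyyyyxy' → match
E. 'xyyyyxy' → match
F. 'xxyyxyyyxx' → match
G. 'xxxyyyyyyxy' → match
H → match
Total matched: 6

6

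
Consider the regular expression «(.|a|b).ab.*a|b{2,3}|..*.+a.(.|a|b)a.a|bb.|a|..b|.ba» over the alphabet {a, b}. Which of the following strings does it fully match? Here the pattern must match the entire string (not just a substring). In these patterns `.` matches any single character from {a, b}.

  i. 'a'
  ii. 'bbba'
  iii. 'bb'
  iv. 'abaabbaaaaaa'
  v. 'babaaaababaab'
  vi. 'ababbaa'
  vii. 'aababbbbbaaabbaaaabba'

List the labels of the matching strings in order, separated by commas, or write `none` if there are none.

i → match
ii → no match
iii → match
iv → match
v → no match
vi → match
vii → no match

i, iii, iv, vi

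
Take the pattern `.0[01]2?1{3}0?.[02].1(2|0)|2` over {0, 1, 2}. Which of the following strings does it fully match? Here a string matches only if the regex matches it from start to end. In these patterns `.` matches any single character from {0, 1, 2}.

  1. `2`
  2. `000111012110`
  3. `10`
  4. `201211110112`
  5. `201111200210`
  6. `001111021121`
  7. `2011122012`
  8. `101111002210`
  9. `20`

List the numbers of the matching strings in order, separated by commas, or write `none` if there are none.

1 → match
2 → match
3 → no match
4 → match
5 → no match
6 → no match
7 → no match
8 → match
9 → no match

1, 2, 4, 8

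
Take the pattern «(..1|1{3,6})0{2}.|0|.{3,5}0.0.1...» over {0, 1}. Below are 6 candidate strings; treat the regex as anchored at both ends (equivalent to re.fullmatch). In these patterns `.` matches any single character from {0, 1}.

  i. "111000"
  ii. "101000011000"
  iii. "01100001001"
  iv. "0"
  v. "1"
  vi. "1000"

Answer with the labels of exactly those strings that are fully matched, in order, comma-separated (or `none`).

i, ii, iii, iv

i → match
ii → match
iii → match
iv → match
v → no match
vi → no match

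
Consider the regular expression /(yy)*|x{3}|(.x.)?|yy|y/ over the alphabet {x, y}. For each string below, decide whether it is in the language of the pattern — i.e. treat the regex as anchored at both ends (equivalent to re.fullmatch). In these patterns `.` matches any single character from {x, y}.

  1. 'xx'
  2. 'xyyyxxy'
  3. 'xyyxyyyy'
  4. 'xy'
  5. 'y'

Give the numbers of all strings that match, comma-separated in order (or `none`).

1. 'xx' → no match
2. 'xyyyxxy' → no match
3. 'xyyxyyyy' → no match
4. 'xy' → no match
5. 'y' → match

5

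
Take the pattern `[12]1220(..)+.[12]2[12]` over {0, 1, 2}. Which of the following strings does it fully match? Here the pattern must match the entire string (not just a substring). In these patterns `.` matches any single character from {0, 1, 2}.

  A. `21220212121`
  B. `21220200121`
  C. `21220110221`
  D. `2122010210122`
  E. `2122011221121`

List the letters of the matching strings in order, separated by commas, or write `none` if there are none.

A → match
B → match
C → match
D → match
E → match

A, B, C, D, E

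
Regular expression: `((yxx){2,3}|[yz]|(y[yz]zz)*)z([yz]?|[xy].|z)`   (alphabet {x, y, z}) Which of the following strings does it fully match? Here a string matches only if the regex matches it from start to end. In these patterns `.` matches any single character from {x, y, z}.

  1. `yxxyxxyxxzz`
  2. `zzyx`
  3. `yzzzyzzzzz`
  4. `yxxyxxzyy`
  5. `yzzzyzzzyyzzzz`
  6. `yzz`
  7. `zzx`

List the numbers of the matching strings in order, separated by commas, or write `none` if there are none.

1 → match
2 → match
3 → match
4 → match
5 → match
6 → match
7 → no match

1, 2, 3, 4, 5, 6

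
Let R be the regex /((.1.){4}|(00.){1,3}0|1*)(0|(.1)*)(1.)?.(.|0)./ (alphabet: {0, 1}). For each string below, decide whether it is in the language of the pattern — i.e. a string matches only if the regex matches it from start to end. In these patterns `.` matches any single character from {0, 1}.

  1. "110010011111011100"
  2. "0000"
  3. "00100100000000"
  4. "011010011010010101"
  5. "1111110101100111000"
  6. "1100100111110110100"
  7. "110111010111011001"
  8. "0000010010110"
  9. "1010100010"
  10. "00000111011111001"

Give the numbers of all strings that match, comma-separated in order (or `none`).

1 → match
2 → match
3 → match
4 → match
5 → match
6 → match
7 → match
8 → match
9 → no match
10 → match

1, 2, 3, 4, 5, 6, 7, 8, 10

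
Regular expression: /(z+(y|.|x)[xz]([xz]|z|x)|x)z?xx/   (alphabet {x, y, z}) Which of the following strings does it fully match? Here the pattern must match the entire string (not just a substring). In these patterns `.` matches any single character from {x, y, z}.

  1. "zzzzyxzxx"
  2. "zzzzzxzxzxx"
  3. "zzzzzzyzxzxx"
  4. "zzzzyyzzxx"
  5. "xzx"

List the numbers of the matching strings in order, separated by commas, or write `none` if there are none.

1, 2, 3

1 → match
2 → match
3 → match
4 → no match
5 → no match — must end with "xx"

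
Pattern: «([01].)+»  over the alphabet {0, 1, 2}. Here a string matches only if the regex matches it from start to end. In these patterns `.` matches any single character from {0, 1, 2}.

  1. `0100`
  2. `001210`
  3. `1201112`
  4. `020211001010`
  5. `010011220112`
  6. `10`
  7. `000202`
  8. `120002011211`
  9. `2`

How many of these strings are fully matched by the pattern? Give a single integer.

1 → match
2 → match
3 → no match
4 → match
5 → no match
6 → match
7 → match
8 → match
9 → no match
Total matched: 6

6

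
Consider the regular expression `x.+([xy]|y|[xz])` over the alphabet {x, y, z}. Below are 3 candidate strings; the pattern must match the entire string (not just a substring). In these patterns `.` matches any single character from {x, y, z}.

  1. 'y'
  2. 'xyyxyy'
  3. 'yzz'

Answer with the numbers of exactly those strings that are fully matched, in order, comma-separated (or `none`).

1 → no match — must start with 'x'
2 → match
3 → no match — must start with 'x'

2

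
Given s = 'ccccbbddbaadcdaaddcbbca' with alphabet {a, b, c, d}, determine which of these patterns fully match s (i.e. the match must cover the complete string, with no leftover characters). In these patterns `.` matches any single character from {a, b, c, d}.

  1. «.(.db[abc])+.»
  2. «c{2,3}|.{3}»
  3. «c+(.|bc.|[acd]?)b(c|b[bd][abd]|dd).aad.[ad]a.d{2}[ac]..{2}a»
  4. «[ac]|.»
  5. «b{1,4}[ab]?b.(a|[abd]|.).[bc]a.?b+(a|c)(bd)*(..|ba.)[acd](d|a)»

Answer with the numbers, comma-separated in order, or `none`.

1 → no match
2 → no match
3 → match
4 → no match
5 → no match — must start with 'b'

3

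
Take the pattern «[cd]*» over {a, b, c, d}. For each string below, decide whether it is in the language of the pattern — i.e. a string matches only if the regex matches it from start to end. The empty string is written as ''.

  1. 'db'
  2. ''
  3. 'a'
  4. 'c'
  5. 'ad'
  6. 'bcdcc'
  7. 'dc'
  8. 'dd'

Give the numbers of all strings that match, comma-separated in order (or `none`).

2, 4, 7, 8

1. 'db' → no match
2. '' → match
3. 'a' → no match
4. 'c' → match
5. 'ad' → no match
6. 'bcdcc' → no match
7. 'dc' → match
8. 'dd' → match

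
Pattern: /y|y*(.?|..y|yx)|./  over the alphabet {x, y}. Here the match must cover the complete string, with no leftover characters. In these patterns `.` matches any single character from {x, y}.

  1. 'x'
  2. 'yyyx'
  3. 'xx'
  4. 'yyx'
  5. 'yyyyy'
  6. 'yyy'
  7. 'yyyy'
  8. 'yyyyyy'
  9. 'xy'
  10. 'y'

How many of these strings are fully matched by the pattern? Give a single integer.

8

1 → match
2 → match
3 → no match
4 → match
5 → match
6 → match
7 → match
8 → match
9 → no match
10 → match
Total matched: 8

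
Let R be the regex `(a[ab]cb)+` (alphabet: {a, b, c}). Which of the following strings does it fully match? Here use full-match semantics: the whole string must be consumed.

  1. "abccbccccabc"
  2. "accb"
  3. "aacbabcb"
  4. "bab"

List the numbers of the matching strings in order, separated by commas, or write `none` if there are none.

1 → no match — must end with "cb"
2 → no match
3 → match
4 → no match — must start with "a"

3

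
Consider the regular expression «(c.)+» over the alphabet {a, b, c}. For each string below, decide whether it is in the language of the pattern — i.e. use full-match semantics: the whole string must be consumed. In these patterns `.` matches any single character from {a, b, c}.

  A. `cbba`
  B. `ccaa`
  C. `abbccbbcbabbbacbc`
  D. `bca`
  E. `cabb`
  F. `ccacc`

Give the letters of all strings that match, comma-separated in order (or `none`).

A → no match
B → no match
C → no match — must start with `c`
D → no match — must start with `c`
E → no match
F → no match

none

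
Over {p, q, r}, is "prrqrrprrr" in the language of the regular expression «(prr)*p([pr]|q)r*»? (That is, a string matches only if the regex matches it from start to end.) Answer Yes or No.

No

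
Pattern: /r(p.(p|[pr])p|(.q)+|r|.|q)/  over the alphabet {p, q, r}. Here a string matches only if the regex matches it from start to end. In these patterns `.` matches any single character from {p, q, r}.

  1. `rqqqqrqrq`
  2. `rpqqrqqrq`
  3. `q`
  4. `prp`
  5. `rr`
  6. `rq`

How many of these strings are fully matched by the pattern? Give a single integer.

1. `rqqqqrqrq` → match
2. `rpqqrqqrq` → no match
3. `q` → no match — must start with `r`
4. `prp` → no match — must start with `r`
5. `rr` → match
6. `rq` → match
Total matched: 3

3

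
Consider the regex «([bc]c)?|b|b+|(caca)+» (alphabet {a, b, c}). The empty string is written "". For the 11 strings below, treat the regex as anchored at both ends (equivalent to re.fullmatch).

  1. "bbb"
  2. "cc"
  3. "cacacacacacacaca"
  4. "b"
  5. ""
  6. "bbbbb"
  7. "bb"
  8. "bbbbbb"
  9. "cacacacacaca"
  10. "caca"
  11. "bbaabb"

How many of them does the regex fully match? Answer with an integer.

10

1. "bbb" → match
2. "cc" → match
3 → match
4. "b" → match
5. "" → match
6. "bbbbb" → match
7. "bb" → match
8. "bbbbbb" → match
9. "cacacacacaca" → match
10. "caca" → match
11. "bbaabb" → no match
Total matched: 10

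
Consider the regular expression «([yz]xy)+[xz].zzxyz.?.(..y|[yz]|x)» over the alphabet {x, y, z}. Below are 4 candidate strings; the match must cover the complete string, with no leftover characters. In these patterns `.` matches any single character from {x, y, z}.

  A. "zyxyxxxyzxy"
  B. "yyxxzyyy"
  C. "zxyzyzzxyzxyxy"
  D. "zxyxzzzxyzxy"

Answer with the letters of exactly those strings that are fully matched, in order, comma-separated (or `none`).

C, D

A. "zyxyxxxyzxy" → no match
B. "yyxxzyyy" → no match
C → match
D. "zxyxzzzxyzxy" → match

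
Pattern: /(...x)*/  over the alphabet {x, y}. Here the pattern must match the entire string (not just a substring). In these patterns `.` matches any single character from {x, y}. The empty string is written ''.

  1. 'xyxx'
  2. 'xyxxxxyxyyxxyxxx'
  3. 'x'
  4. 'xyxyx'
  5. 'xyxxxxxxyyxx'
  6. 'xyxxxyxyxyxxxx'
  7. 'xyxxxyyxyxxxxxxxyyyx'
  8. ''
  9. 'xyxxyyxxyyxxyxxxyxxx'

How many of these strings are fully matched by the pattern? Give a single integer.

6

1 → match
2 → match
3 → no match
4 → no match
5 → match
6 → no match
7 → match
8 → match
9 → match
Total matched: 6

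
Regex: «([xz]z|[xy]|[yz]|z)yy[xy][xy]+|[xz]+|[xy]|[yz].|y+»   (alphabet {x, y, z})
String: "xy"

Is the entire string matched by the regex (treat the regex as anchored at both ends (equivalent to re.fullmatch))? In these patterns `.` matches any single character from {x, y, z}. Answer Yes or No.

No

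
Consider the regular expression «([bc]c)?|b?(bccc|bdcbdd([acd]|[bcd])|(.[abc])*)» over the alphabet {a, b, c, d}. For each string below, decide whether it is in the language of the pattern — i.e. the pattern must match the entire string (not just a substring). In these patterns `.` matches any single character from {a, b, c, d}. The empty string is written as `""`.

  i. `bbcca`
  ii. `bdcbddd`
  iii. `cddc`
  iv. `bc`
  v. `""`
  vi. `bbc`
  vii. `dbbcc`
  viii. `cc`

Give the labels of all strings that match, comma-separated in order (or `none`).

i. `bbcca` → match
ii. `bdcbddd` → match
iii. `cddc` → no match
iv. `bc` → match
v. `""` → match
vi. `bbc` → match
vii. `dbbcc` → no match
viii. `cc` → match

i, ii, iv, v, vi, viii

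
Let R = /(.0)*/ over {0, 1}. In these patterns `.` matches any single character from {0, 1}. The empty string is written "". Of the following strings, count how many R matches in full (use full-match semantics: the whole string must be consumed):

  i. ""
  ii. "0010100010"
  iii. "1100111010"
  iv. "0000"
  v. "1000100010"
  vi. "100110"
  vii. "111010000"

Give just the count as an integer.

4

i → match
ii → match
iii → no match
iv → match
v → match
vi → no match
vii → no match
Total matched: 4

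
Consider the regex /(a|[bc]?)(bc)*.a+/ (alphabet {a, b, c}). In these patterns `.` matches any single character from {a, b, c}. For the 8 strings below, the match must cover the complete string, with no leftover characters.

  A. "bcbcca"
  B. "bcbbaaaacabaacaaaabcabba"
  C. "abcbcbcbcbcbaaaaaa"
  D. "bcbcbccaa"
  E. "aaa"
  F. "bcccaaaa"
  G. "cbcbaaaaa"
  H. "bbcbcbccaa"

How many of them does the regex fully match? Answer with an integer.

6

A. "bcbcca" → match
B → no match
C → match
D. "bcbcbccaa" → match
E. "aaa" → match
F. "bcccaaaa" → no match
G. "cbcbaaaaa" → match
H. "bbcbcbccaa" → match
Total matched: 6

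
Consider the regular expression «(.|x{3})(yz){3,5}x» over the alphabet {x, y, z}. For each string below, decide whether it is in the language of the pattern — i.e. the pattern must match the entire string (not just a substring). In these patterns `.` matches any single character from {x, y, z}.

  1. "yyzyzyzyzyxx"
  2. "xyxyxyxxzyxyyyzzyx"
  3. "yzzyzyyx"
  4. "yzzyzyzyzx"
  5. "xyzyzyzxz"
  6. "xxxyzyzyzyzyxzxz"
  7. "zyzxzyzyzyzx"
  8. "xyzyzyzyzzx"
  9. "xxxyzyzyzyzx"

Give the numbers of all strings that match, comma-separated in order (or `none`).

1 → no match — must end with "yzx"
2 → no match — must end with "yzx"
3 → no match — must end with "yzx"
4 → no match
5 → no match — must end with "yzx"
6 → no match — must end with "yzx"
7 → no match
8 → no match — must end with "yzx"
9 → match

9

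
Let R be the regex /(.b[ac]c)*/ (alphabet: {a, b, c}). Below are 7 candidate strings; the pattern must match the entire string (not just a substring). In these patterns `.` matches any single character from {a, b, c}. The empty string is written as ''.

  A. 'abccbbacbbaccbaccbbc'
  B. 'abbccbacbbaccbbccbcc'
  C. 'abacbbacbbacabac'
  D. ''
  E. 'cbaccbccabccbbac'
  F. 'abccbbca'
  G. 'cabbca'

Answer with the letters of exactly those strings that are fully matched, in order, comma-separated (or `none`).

A → no match
B → no match
C → match
D → match
E → match
F → no match
G → no match

C, D, E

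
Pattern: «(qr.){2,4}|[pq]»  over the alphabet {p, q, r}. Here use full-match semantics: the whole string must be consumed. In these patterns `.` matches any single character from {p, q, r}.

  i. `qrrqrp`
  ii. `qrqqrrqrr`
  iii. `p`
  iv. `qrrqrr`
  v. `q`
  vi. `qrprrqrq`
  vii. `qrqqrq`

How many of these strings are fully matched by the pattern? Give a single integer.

6

i → match
ii → match
iii → match
iv → match
v → match
vi → no match
vii → match
Total matched: 6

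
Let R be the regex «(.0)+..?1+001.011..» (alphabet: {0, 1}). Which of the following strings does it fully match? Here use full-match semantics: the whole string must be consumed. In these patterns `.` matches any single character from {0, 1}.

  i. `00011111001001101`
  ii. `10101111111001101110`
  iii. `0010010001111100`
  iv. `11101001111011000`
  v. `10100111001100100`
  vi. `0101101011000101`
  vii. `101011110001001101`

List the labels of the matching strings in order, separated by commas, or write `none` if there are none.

i → match
ii → match
iii → no match
iv → no match
v → no match
vi → no match
vii → no match

i, ii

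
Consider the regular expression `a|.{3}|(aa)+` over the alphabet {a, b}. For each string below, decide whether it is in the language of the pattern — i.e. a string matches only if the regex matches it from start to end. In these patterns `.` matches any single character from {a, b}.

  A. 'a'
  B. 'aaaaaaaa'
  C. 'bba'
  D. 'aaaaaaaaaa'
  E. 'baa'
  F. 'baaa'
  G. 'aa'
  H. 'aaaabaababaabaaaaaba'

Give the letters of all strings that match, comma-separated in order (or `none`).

A → match
B → match
C → match
D → match
E → match
F → no match
G → match
H → no match

A, B, C, D, E, G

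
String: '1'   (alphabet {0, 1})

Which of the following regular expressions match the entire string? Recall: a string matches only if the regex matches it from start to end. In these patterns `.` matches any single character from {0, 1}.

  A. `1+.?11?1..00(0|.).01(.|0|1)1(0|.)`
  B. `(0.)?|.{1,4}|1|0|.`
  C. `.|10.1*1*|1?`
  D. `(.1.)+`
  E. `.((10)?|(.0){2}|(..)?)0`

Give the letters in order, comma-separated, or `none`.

A → no match
B → match
C → match
D → no match
E → no match — must end with '0'

B, C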